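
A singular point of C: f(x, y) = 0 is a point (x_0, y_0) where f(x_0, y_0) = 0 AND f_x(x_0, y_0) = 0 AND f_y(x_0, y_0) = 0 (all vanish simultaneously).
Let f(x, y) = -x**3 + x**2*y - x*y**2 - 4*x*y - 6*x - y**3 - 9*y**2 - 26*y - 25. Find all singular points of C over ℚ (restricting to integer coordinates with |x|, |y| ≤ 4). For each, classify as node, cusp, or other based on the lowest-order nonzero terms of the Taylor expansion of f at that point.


Singular points: {(-1, -3)}; classification: cusp.

Compute partial derivatives:
  f_x = -3*x**2 + 2*x*y - y**2 - 4*y - 6.
  f_y = x**2 - 2*x*y - 4*x - 3*y**2 - 18*y - 26.
Scan x_0 ∈ {−4, ..., 4}. For each x_0, f_y(x_0, y) is a polynomial in y; find its integer roots y ∈ {−4, ..., 4}, then test f_x and f at those candidates.
  x = -4: f_y(-4, y) = -3*y**2 - 10*y + 6; no integer root y with |y| ≤ 4.
  x = -3: f_y(-3, y) = -3*y**2 - 12*y - 5; no integer root y with |y| ≤ 4.
  x = -2: f_y(-2, y) = -3*y**2 - 14*y - 14; no integer root y with |y| ≤ 4.
  x = -1: f_y(-1, y) = -3*y**2 - 16*y - 21; vanishes at y ∈ {-3}. (-1, -3): f_x = 0, f = 0 — SINGULAR.
  x = 0: f_y(0, y) = -3*y**2 - 18*y - 26; no integer root y with |y| ≤ 4.
  x = 1: f_y(1, y) = -3*y**2 - 20*y - 29; no integer root y with |y| ≤ 4.
  x = 2: f_y(2, y) = -3*y**2 - 22*y - 30; no integer root y with |y| ≤ 4.
  x = 3: f_y(3, y) = -3*y**2 - 24*y - 29; no integer root y with |y| ≤ 4.
  x = 4: f_y(4, y) = -3*y**2 - 26*y - 26; no integer root y with |y| ≤ 4.
Only singular point on the grid: (-1, -3).
Classify: substitute x = -1 + u, y = -3 + v and expand: f = -u**3 + u**2*v - u*v**2 - v**3 + v**2.
No constant or linear terms (consistent with a singular point). Quadratic part: v**2. Cubic part: -u**3 + u**2*v - u*v**2 - v**3.
The quadratic part v**2 is a perfect square, so there is a single (double) tangent line v = 0, i.e. y = -3. Restricting the cubic part to that line (v = 0) leaves -u**3 ≠ 0, so f is not divisible by v and the branch is v² ≈ u**3 to lowest order — this is a cusp.
Classification: cusp.


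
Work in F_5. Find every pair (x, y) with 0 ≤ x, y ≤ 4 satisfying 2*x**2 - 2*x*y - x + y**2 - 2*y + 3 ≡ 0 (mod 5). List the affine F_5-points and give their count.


Affine F_5-points: {(1, 2), (2, 3), (4, 2), (4, 3)}; count = 4.

For each of the 25 pairs (x, y) ∈ F_5², evaluate f(x, y) mod 5. Record the zeros.
  x = 0: [0↦3, 1↦2, 2↦3, 3↦1, 4↦1]  zeros at y ∈ ∅
  x = 1: [0↦4, 1↦1, 2↦0, 3↦1, 4↦4]  zeros at y ∈ {2}
  x = 2: [0↦4, 1↦4, 2↦1, 3↦0, 4↦1]  zeros at y ∈ {3}
  x = 3: [0↦3, 1↦1, 2↦1, 3↦3, 4↦2]  zeros at y ∈ ∅
  x = 4: [0↦1, 1↦2, 2↦0, 3↦0, 4↦2]  zeros at y ∈ {2, 3}
Collecting zeros: affine points = {(1, 2), (2, 3), (4, 2), (4, 3)}.
Total count |C(F_5)_aff| = 4.


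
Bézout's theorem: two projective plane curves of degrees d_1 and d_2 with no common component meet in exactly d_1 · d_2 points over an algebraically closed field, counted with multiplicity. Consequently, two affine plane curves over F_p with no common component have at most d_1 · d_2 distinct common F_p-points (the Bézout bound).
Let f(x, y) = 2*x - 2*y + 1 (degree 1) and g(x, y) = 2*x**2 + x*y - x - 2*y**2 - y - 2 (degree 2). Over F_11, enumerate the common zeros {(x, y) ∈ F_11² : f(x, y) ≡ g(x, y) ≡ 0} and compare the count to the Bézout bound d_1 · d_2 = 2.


Common zeros: {(1, 7), (8, 3)}; count = 2; Bézout bound = 2.

deg(f) = 1, deg(g) = 2, so Bézout bound = 2.
Scan x ∈ F_11. For each x, list the y ∈ F_11 with f(x, y) ≡ 0 and those with g(x, y) ≡ 0 (mod 11); the common zeros in that column are the intersection.
  x = 0: f ≡ 0 at y ∈ {6}; g ≡ 0 at y ∈ ∅; common: ∅.
  x = 1: f ≡ 0 at y ∈ {7}; g ≡ 0 at y ∈ {4, 7}; common: {7}.
  x = 2: f ≡ 0 at y ∈ {8}; g ≡ 0 at y ∈ {3}; common: ∅.
  x = 3: f ≡ 0 at y ∈ {9}; g ≡ 0 at y ∈ {4, 8}; common: ∅.
  x = 4: f ≡ 0 at y ∈ {10}; g ≡ 0 at y ∈ ∅; common: ∅.
  x = 5: f ≡ 0 at y ∈ {0}; g ≡ 0 at y ∈ ∅; common: ∅.
  x = 6: f ≡ 0 at y ∈ {1}; g ≡ 0 at y ∈ {2, 6}; common: ∅.
  x = 7: f ≡ 0 at y ∈ {2}; g ≡ 0 at y ∈ {7}; common: ∅.
  x = 8: f ≡ 0 at y ∈ {3}; g ≡ 0 at y ∈ {3, 6}; common: {3}.
  x = 9: f ≡ 0 at y ∈ {4}; g ≡ 0 at y ∈ ∅; common: ∅.
  x = 10: f ≡ 0 at y ∈ {5}; g ≡ 0 at y ∈ {2, 8}; common: ∅.
Collecting: common zeros = {(1, 7), (8, 3)}, so the count is 2.
Comparison with the Bézout bound: 2 ≤ 2 = deg(f)·deg(g), as expected for curves with no common component (the bound is attained).


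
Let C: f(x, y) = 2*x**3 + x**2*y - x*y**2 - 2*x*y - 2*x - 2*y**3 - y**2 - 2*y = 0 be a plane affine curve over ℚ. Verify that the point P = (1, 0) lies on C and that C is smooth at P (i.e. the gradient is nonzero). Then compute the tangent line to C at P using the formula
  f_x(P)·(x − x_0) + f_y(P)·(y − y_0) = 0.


Tangent line at P: 4*x - 3*y - 4 = 0.

Step 1: f(1, 0) = 0, so P lies on C.
Step 2: partial derivatives
  f_x(x, y) = 6*x**2 + 2*x*y - y**2 - 2*y - 2, f_y(x, y) = x**2 - 2*x*y - 2*x - 6*y**2 - 2*y - 2.
  f_x(P) = 4, f_y(P) = -3 (gradient nonzero, so P is smooth).
Step 3: tangent line at P: 4·(x − 1) + -3·(y − 0) = 0.
Expanding: 4*x - 3*y - 4 = 0.


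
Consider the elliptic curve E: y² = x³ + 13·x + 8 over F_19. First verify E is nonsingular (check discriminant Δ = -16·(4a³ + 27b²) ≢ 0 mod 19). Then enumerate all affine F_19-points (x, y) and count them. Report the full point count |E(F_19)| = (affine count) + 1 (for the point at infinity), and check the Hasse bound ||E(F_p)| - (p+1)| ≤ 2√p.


Affine points = {(2, 2), (2, 17), (3, 6), (3, 13), (6, 6), (6, 13), (7, 9), (7, 10), (8, 4), (8, 15), (10, 6), (10, 13), (11, 0), (12, 7), (12, 12), (15, 5), (15, 14)}; affine count = 17; |E(F_19)| = 18.

Discriminant check: Δ ∝ 4a³ + 27b² = 4·13³ + 27·8² = 4·2197 + 27·64 ≡ 9 (mod 19). Nonzero ⇒ E is nonsingular.
For each x ∈ F_19, compute rhs = x³ + 13·x + 8 mod 19, then count y ∈ F_19 with y² ≡ rhs.
  x = 0: rhs = 8, matching y values: none (0 points).
  x = 1: rhs = 3, matching y values: none (0 points).
  x = 2: rhs = 4, matching y values: 2, 17 (2 points).
  x = 3: rhs = 17, matching y values: 6, 13 (2 points).
  x = 4: rhs = 10, matching y values: none (0 points).
  x = 5: rhs = 8, matching y values: none (0 points).
  x = 6: rhs = 17, matching y values: 6, 13 (2 points).
  x = 7: rhs = 5, matching y values: 9, 10 (2 points).
  x = 8: rhs = 16, matching y values: 4, 15 (2 points).
  x = 9: rhs = 18, matching y values: none (0 points).
  x = 10: rhs = 17, matching y values: 6, 13 (2 points).
  x = 11: rhs = 0, matching y values: 0 (1 points).
  x = 12: rhs = 11, matching y values: 7, 12 (2 points).
  x = 13: rhs = 18, matching y values: none (0 points).
  x = 14: rhs = 8, matching y values: none (0 points).
  x = 15: rhs = 6, matching y values: 5, 14 (2 points).
  x = 16: rhs = 18, matching y values: none (0 points).
  x = 17: rhs = 12, matching y values: none (0 points).
  x = 18: rhs = 13, matching y values: none (0 points).
Total affine count: 17.
Full point count |E(F_19)| = 17 + 1 = 18.
Hasse bound: |18 − (19+1)| = |-2| = 2 ≤ 2√19 ≈ 8.7178 ✓.


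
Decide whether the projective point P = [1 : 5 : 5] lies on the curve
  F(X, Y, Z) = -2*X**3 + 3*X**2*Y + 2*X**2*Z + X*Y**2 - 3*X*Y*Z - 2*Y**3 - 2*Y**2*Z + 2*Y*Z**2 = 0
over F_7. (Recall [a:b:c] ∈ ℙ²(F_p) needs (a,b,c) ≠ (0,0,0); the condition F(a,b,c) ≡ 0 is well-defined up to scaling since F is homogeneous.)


F(1,5,5) ≡ 3 (mod 7); P is NOT on the curve.

Evaluate F(1, 5, 5) term-by-term (mod 7).
  -2*X**3 ↦ -2·1·1·1 = -2
  3*X**2*Y ↦ 3·1·5·1 = 15
  2*X**2*Z ↦ 2·1·1·5 = 10
  X*Y**2 ↦ 1·1·25·1 = 25
  -3*X*Y*Z ↦ -3·1·5·5 = -75
  -2*Y**3 ↦ -2·1·125·1 = -250
  -2*Y**2*Z ↦ -2·1·25·5 = -250
  2*Y*Z**2 ↦ 2·1·5·25 = 250
Sum: F(1, 5, 5) = (-2) + (15) + (10) + (25) + (-75) + (-250) + (-250) + (250) = -277.
Reducing mod 7: -277 ≡ 3 (mod 7).
Since F(a, b, c) ≡ 3 ≠ 0 (mod 7), P does NOT lie on the curve.


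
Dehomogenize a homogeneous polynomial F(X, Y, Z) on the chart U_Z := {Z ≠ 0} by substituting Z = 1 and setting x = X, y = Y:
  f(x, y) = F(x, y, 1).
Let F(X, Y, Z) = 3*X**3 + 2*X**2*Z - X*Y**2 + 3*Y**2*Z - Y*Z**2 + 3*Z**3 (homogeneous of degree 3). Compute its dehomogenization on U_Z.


f(x, y) = 3*x**3 + 2*x**2 - x*y**2 + 3*y**2 - y + 3

On U_Z we set Z = 1. Each monomial c·X^i·Y^j·Z^k in F becomes c·x^i·y^j·1^k = c·x^i·y^j.
Substituting Z = 1: F(X, Y, 1) = 3*x**3 + 2*x**2 - x*y**2 + 3*y**2 - y + 3.
Note: deg(f) ≤ deg(F) = 3; strict inequality happens when F is divisible by Z (lost terms).


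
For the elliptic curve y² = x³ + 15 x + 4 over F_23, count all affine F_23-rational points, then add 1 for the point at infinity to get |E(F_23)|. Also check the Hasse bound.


Affine points = {(0, 2), (0, 21), (4, 6), (4, 17), (10, 2), (10, 21), (12, 7), (12, 16), (13, 2), (13, 21), (15, 4), (15, 19), (16, 4), (16, 19), (19, 8), (19, 15), (20, 1), (20, 22), (21, 9), (21, 14)}; affine count = 20; |E(F_23)| = 21.

Discriminant check: Δ ∝ 4a³ + 27b² = 4·15³ + 27·4² = 4·3375 + 27·16 ≡ 17 (mod 23). Nonzero ⇒ E is nonsingular.
For each x ∈ F_23, compute rhs = x³ + 15·x + 4 mod 23, then count y ∈ F_23 with y² ≡ rhs.
  x = 0: rhs = 4, matching y values: 2, 21 (2 points).
  x = 1: rhs = 20, matching y values: none (0 points).
  x = 2: rhs = 19, matching y values: none (0 points).
  x = 3: rhs = 7, matching y values: none (0 points).
  x = 4: rhs = 13, matching y values: 6, 17 (2 points).
  x = 5: rhs = 20, matching y values: none (0 points).
  x = 6: rhs = 11, matching y values: none (0 points).
  x = 7: rhs = 15, matching y values: none (0 points).
  x = 8: rhs = 15, matching y values: none (0 points).
  x = 9: rhs = 17, matching y values: none (0 points).
  x = 10: rhs = 4, matching y values: 2, 21 (2 points).
  x = 11: rhs = 5, matching y values: none (0 points).
  x = 12: rhs = 3, matching y values: 7, 16 (2 points).
  x = 13: rhs = 4, matching y values: 2, 21 (2 points).
  x = 14: rhs = 14, matching y values: none (0 points).
  x = 15: rhs = 16, matching y values: 4, 19 (2 points).
  x = 16: rhs = 16, matching y values: 4, 19 (2 points).
  x = 17: rhs = 20, matching y values: none (0 points).
  x = 18: rhs = 11, matching y values: none (0 points).
  x = 19: rhs = 18, matching y values: 8, 15 (2 points).
  x = 20: rhs = 1, matching y values: 1, 22 (2 points).
  x = 21: rhs = 12, matching y values: 9, 14 (2 points).
  x = 22: rhs = 11, matching y values: none (0 points).
Total affine count: 20.
Full point count |E(F_23)| = 20 + 1 = 21.
Hasse bound: |21 − (23+1)| = |-3| = 3 ≤ 2√23 ≈ 9.5917 ✓.


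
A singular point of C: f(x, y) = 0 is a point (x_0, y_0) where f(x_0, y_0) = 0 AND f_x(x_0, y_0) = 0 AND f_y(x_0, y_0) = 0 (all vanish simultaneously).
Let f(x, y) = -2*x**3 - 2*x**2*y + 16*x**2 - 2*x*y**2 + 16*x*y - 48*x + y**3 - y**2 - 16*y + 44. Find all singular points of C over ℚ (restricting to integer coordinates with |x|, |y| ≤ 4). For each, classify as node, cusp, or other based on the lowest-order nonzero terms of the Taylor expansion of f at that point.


Singular points: {(2, 2)}; classification: cusp.

Compute partial derivatives:
  f_x = -6*x**2 - 4*x*y + 32*x - 2*y**2 + 16*y - 48.
  f_y = -2*x**2 - 4*x*y + 16*x + 3*y**2 - 2*y - 16.
Scan x_0 ∈ {−4, ..., 4}. For each x_0, f_y(x_0, y) is a polynomial in y; find its integer roots y ∈ {−4, ..., 4}, then test f_x and f at those candidates.
  x = -4: f_y(-4, y) = 3*y**2 + 14*y - 112; no integer root y with |y| ≤ 4.
  x = -3: f_y(-3, y) = 3*y**2 + 10*y - 82; no integer root y with |y| ≤ 4.
  x = -2: f_y(-2, y) = 3*y**2 + 6*y - 56; no integer root y with |y| ≤ 4.
  x = -1: f_y(-1, y) = 3*y**2 + 2*y - 34; no integer root y with |y| ≤ 4.
  x = 0: f_y(0, y) = 3*y**2 - 2*y - 16; vanishes at y ∈ {-2}. (0, -2): f_x = -88 ≠ 0.
  x = 1: f_y(1, y) = 3*y**2 - 6*y - 2; no integer root y with |y| ≤ 4.
  x = 2: f_y(2, y) = 3*y**2 - 10*y + 8; vanishes at y ∈ {2}. (2, 2): f_x = 0, f = 0 — SINGULAR.
  x = 3: f_y(3, y) = 3*y**2 - 14*y + 14; no integer root y with |y| ≤ 4.
  x = 4: f_y(4, y) = 3*y**2 - 18*y + 16; no integer root y with |y| ≤ 4.
Only singular point on the grid: (2, 2).
Classify: substitute x = 2 + u, y = 2 + v and expand: f = -2*u**3 - 2*u**2*v - 2*u*v**2 + v**3 + v**2.
No constant or linear terms (consistent with a singular point). Quadratic part: v**2. Cubic part: -2*u**3 - 2*u**2*v - 2*u*v**2 + v**3.
The quadratic part v**2 is a perfect square, so there is a single (double) tangent line v = 0, i.e. y = 2. Restricting the cubic part to that line (v = 0) leaves -2*u**3 ≠ 0, so f is not divisible by v and the branch is v² ≈ 2*u**3 to lowest order — this is a cusp.
Classification: cusp.


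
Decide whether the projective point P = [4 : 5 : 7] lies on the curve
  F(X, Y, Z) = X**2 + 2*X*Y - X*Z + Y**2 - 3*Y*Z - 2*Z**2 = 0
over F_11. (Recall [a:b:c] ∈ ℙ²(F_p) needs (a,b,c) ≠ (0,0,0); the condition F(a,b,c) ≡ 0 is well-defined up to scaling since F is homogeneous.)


F(4,5,7) ≡ 4 (mod 11); P is NOT on the curve.

Evaluate F(4, 5, 7) term-by-term (mod 11).
  X**2 ↦ 1·16·1·1 = 16
  2*X*Y ↦ 2·4·5·1 = 40
  -X*Z ↦ -1·4·1·7 = -28
  Y**2 ↦ 1·1·25·1 = 25
  -3*Y*Z ↦ -3·1·5·7 = -105
  -2*Z**2 ↦ -2·1·1·49 = -98
Sum: F(4, 5, 7) = (16) + (40) + (-28) + (25) + (-105) + (-98) = -150.
Reducing mod 11: -150 ≡ 4 (mod 11).
Since F(a, b, c) ≡ 4 ≠ 0 (mod 11), P does NOT lie on the curve.


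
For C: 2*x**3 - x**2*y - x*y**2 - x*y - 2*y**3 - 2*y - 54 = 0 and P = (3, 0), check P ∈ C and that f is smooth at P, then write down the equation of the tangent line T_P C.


Tangent line at P: 54*x - 14*y - 162 = 0.

Step 1: f(3, 0) = 0, so P lies on C.
Step 2: partial derivatives
  f_x(x, y) = 6*x**2 - 2*x*y - y**2 - y, f_y(x, y) = -x**2 - 2*x*y - x - 6*y**2 - 2.
  f_x(P) = 54, f_y(P) = -14 (gradient nonzero, so P is smooth).
Step 3: tangent line at P: 54·(x − 3) + -14·(y − 0) = 0.
Expanding: 54*x - 14*y - 162 = 0.


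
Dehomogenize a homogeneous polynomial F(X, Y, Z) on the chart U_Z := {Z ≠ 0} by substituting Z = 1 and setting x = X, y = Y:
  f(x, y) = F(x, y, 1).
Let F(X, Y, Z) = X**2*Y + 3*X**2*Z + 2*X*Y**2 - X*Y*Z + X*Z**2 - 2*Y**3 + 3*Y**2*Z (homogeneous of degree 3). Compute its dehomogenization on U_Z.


f(x, y) = x**2*y + 3*x**2 + 2*x*y**2 - x*y + x - 2*y**3 + 3*y**2

On U_Z we set Z = 1. Each monomial c·X^i·Y^j·Z^k in F becomes c·x^i·y^j·1^k = c·x^i·y^j.
Substituting Z = 1: F(X, Y, 1) = x**2*y + 3*x**2 + 2*x*y**2 - x*y + x - 2*y**3 + 3*y**2.
Note: deg(f) ≤ deg(F) = 3; strict inequality happens when F is divisible by Z (lost terms).


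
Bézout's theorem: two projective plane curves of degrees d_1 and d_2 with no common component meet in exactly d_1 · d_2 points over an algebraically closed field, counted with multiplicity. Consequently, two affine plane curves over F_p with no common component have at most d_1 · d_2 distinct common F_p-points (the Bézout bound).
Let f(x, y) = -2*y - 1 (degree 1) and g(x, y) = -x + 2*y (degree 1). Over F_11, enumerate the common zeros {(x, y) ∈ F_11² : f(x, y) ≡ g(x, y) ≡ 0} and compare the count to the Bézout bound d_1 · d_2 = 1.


Common zeros: {(10, 5)}; count = 1; Bézout bound = 1.

deg(f) = 1, deg(g) = 1, so Bézout bound = 1.
Scan x ∈ F_11. For each x, list the y ∈ F_11 with f(x, y) ≡ 0 and those with g(x, y) ≡ 0 (mod 11); the common zeros in that column are the intersection.
  x = 0: f ≡ 0 at y ∈ {5}; g ≡ 0 at y ∈ {0}; common: ∅.
  x = 1: f ≡ 0 at y ∈ {5}; g ≡ 0 at y ∈ {6}; common: ∅.
  x = 2: f ≡ 0 at y ∈ {5}; g ≡ 0 at y ∈ {1}; common: ∅.
  x = 3: f ≡ 0 at y ∈ {5}; g ≡ 0 at y ∈ {7}; common: ∅.
  x = 4: f ≡ 0 at y ∈ {5}; g ≡ 0 at y ∈ {2}; common: ∅.
  x = 5: f ≡ 0 at y ∈ {5}; g ≡ 0 at y ∈ {8}; common: ∅.
  x = 6: f ≡ 0 at y ∈ {5}; g ≡ 0 at y ∈ {3}; common: ∅.
  x = 7: f ≡ 0 at y ∈ {5}; g ≡ 0 at y ∈ {9}; common: ∅.
  x = 8: f ≡ 0 at y ∈ {5}; g ≡ 0 at y ∈ {4}; common: ∅.
  x = 9: f ≡ 0 at y ∈ {5}; g ≡ 0 at y ∈ {10}; common: ∅.
  x = 10: f ≡ 0 at y ∈ {5}; g ≡ 0 at y ∈ {5}; common: {5}.
Collecting: common zeros = {(10, 5)}, so the count is 1.
Comparison with the Bézout bound: 1 ≤ 1 = deg(f)·deg(g), as expected for curves with no common component (the bound is attained).


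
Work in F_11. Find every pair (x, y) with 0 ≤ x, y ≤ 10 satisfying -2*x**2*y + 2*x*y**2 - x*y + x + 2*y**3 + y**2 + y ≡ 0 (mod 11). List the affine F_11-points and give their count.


Affine F_11-points: {(0, 0), (0, 2), (0, 3), (2, 1), (3, 9), (4, 6), (8, 4), (8, 6), (8, 9), (10, 1), (10, 2), (10, 3)}; count = 12.

For each of the 121 pairs (x, y) ∈ F_11², evaluate f(x, y) mod 11. Record the zeros.
  x = 0: [0↦0, 1↦4, 2↦0, 3↦0, 4↦5, 5↦5, 6↦1, 7↦5, 8↦7, 9↦8, 10↦9]  zeros at y ∈ {0, 2, 3}
  x = 1: [0↦1, 1↦4, 2↦3, 3↦10, 4↦4, 5↦8, 6↦1, 7↦6, 8↦2, 9↦1, 10↦4]  zeros at y ∈ ∅
  x = 2: [0↦2, 1↦0, 2↦9, 3↦8, 4↦9, 5↦2, 6↦10, 7↦1, 8↦9, 9↦2, 10↦3]  zeros at y ∈ {1}
  x = 3: [0↦3, 1↦3, 2↦7, 3↦5, 4↦9, 5↦9, 6↦6, 7↦1, 8↦6, 9↦0, 10↦6]  zeros at y ∈ {9}
  x = 4: [0↦4, 1↦2, 2↦8, 3↦1, 4↦4, 5↦7, 6↦0, 7↦6, 8↦4, 9↦6, 10↦2]  zeros at y ∈ {6}
  x = 5: [0↦5, 1↦8, 2↦1, 3↦7, 4↦5, 5↦7, 6↦3, 7↦5, 8↦3, 9↦9, 10↦2]  zeros at y ∈ ∅
  x = 6: [0↦6, 1↦10, 2↦8, 3↦1, 4↦1, 5↦9, 6↦4, 7↦9, 8↦3, 9↦9, 10↦6]  zeros at y ∈ ∅
  x = 7: [0↦7, 1↦8, 2↦7, 3↦5, 4↦3, 5↦2, 6↦3, 7↦7, 8↦4, 9↦6, 10↦3]  zeros at y ∈ ∅
  x = 8: [0↦8, 1↦2, 2↦9, 3↦8, 4↦0, 5↦8, 6↦0, 7↦10, 8↦6, 9↦0, 10↦4]  zeros at y ∈ {4, 6, 9}
  x = 9: [0↦9, 1↦3, 2↦3, 3↦10, 4↦3, 5↦5, 6↦6, 7↦7, 8↦9, 9↦2, 10↦9]  zeros at y ∈ ∅
  x = 10: [0↦10, 1↦0, 2↦0, 3↦0, 4↦1, 5↦4, 6↦10, 7↦9, 8↦2, 9↦1, 10↦7]  zeros at y ∈ {1, 2, 3}
Collecting zeros: affine points = {(0, 0), (0, 2), (0, 3), (2, 1), (3, 9), (4, 6), (8, 4), (8, 6), (8, 9), (10, 1), (10, 2), (10, 3)}.
Total count |C(F_11)_aff| = 12.


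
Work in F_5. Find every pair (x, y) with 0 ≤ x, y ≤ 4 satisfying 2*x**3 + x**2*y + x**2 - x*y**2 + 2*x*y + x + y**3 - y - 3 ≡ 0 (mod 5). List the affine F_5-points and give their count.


Affine F_5-points: {(1, 3), (2, 1), (3, 1), (3, 3), (3, 4), (4, 0), (4, 1), (4, 3)}; count = 8.

For each of the 25 pairs (x, y) ∈ F_5², evaluate f(x, y) mod 5. Record the zeros.
  x = 0: [0↦2, 1↦2, 2↦3, 3↦1, 4↦2]  zeros at y ∈ ∅
  x = 1: [0↦1, 1↦3, 2↦4, 3↦0, 4↦2]  zeros at y ∈ {3}
  x = 2: [0↦4, 1↦0, 2↦3, 3↦4, 4↦4]  zeros at y ∈ {1}
  x = 3: [0↦3, 1↦0, 2↦2, 3↦0, 4↦0]  zeros at y ∈ {1, 3, 4}
  x = 4: [0↦0, 1↦0, 2↦3, 3↦0, 4↦2]  zeros at y ∈ {0, 1, 3}
Collecting zeros: affine points = {(1, 3), (2, 1), (3, 1), (3, 3), (3, 4), (4, 0), (4, 1), (4, 3)}.
Total count |C(F_5)_aff| = 8.


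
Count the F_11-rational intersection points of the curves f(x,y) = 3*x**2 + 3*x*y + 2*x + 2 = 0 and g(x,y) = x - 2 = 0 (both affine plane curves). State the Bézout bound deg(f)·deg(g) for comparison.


Common zeros: {(2, 8)}; count = 1; Bézout bound = 2.

deg(f) = 2, deg(g) = 1, so Bézout bound = 2.
Scan x ∈ F_11. For each x, list the y ∈ F_11 with f(x, y) ≡ 0 and those with g(x, y) ≡ 0 (mod 11); the common zeros in that column are the intersection.
  x = 0: f ≡ 0 at y ∈ ∅; g ≡ 0 at y ∈ ∅; common: ∅.
  x = 1: f ≡ 0 at y ∈ {5}; g ≡ 0 at y ∈ ∅; common: ∅.
  x = 2: f ≡ 0 at y ∈ {8}; g ≡ 0 at y ∈ {0, 1, 2, 3, 4, 5, 6, 7, 8, 9, 10}; common: {8}.
  x = 3: f ≡ 0 at y ∈ {1}; g ≡ 0 at y ∈ ∅; common: ∅.
  x = 4: f ≡ 0 at y ∈ {8}; g ≡ 0 at y ∈ ∅; common: ∅.
  x = 5: f ≡ 0 at y ∈ {3}; g ≡ 0 at y ∈ ∅; common: ∅.
  x = 6: f ≡ 0 at y ∈ {3}; g ≡ 0 at y ∈ ∅; common: ∅.
  x = 7: f ≡ 0 at y ∈ {9}; g ≡ 0 at y ∈ ∅; common: ∅.
  x = 8: f ≡ 0 at y ∈ {5}; g ≡ 0 at y ∈ ∅; common: ∅.
  x = 9: f ≡ 0 at y ∈ {9}; g ≡ 0 at y ∈ ∅; common: ∅.
  x = 10: f ≡ 0 at y ∈ {1}; g ≡ 0 at y ∈ ∅; common: ∅.
Collecting: common zeros = {(2, 8)}, so the count is 1.
Comparison with the Bézout bound: 1 ≤ 2 = deg(f)·deg(g), as expected for curves with no common component (the affine F_11-count falls short of the bound because intersections may lie at infinity, over extension fields, or carry multiplicity).


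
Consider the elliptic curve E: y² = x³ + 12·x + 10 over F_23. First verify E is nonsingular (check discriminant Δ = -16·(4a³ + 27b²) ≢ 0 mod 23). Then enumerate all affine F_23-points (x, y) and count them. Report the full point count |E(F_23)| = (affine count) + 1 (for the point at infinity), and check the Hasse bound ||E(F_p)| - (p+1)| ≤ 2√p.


Affine points = {(1, 0), (3, 2), (3, 21), (7, 0), (10, 7), (10, 16), (11, 1), (11, 22), (14, 1), (14, 22), (15, 0), (18, 3), (18, 20), (19, 6), (19, 17), (20, 4), (20, 19), (21, 1), (21, 22)}; affine count = 19; |E(F_23)| = 20.

Discriminant check: Δ ∝ 4a³ + 27b² = 4·12³ + 27·10² = 4·1728 + 27·100 ≡ 21 (mod 23). Nonzero ⇒ E is nonsingular.
For each x ∈ F_23, compute rhs = x³ + 12·x + 10 mod 23, then count y ∈ F_23 with y² ≡ rhs.
  x = 0: rhs = 10, matching y values: none (0 points).
  x = 1: rhs = 0, matching y values: 0 (1 points).
  x = 2: rhs = 19, matching y values: none (0 points).
  x = 3: rhs = 4, matching y values: 2, 21 (2 points).
  x = 4: rhs = 7, matching y values: none (0 points).
  x = 5: rhs = 11, matching y values: none (0 points).
  x = 6: rhs = 22, matching y values: none (0 points).
  x = 7: rhs = 0, matching y values: 0 (1 points).
  x = 8: rhs = 20, matching y values: none (0 points).
  x = 9: rhs = 19, matching y values: none (0 points).
  x = 10: rhs = 3, matching y values: 7, 16 (2 points).
  x = 11: rhs = 1, matching y values: 1, 22 (2 points).
  x = 12: rhs = 19, matching y values: none (0 points).
  x = 13: rhs = 17, matching y values: none (0 points).
  x = 14: rhs = 1, matching y values: 1, 22 (2 points).
  x = 15: rhs = 0, matching y values: 0 (1 points).
  x = 16: rhs = 20, matching y values: none (0 points).
  x = 17: rhs = 21, matching y values: none (0 points).
  x = 18: rhs = 9, matching y values: 3, 20 (2 points).
  x = 19: rhs = 13, matching y values: 6, 17 (2 points).
  x = 20: rhs = 16, matching y values: 4, 19 (2 points).
  x = 21: rhs = 1, matching y values: 1, 22 (2 points).
  x = 22: rhs = 20, matching y values: none (0 points).
Total affine count: 19.
Full point count |E(F_23)| = 19 + 1 = 20.
Hasse bound: |20 − (23+1)| = |-4| = 4 ≤ 2√23 ≈ 9.5917 ✓.


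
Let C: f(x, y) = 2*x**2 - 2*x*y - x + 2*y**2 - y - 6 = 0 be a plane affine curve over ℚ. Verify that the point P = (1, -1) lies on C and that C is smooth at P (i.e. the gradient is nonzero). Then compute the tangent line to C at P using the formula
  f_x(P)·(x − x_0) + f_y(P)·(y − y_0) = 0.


Tangent line at P: 5*x - 7*y - 12 = 0.

Step 1: f(1, -1) = 0, so P lies on C.
Step 2: partial derivatives
  f_x(x, y) = 4*x - 2*y - 1, f_y(x, y) = -2*x + 4*y - 1.
  f_x(P) = 5, f_y(P) = -7 (gradient nonzero, so P is smooth).
Step 3: tangent line at P: 5·(x − 1) + -7·(y − -1) = 0.
Expanding: 5*x - 7*y - 12 = 0.


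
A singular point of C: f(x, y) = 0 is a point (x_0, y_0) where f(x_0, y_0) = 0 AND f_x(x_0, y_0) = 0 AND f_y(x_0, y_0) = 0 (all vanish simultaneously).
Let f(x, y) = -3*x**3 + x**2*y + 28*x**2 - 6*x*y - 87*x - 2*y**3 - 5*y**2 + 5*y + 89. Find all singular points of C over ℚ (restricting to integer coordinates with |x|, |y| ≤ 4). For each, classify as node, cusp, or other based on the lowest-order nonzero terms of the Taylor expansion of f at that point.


Singular points: {(3, -1)}; classification: cusp.

Compute partial derivatives:
  f_x = -9*x**2 + 2*x*y + 56*x - 6*y - 87.
  f_y = x**2 - 6*x - 6*y**2 - 10*y + 5.
Scan x_0 ∈ {−4, ..., 4}. For each x_0, f_y(x_0, y) is a polynomial in y; find its integer roots y ∈ {−4, ..., 4}, then test f_x and f at those candidates.
  x = -4: f_y(-4, y) = -6*y**2 - 10*y + 45; no integer root y with |y| ≤ 4.
  x = -3: f_y(-3, y) = -6*y**2 - 10*y + 32; no integer root y with |y| ≤ 4.
  x = -2: f_y(-2, y) = -6*y**2 - 10*y + 21; no integer root y with |y| ≤ 4.
  x = -1: f_y(-1, y) = -6*y**2 - 10*y + 12; no integer root y with |y| ≤ 4.
  x = 0: f_y(0, y) = -6*y**2 - 10*y + 5; no integer root y with |y| ≤ 4.
  x = 1: f_y(1, y) = -6*y**2 - 10*y; vanishes at y ∈ {0}. (1, 0): f_x = -40 ≠ 0.
  x = 2: f_y(2, y) = -6*y**2 - 10*y - 3; no integer root y with |y| ≤ 4.
  x = 3: f_y(3, y) = -6*y**2 - 10*y - 4; vanishes at y ∈ {-1}. (3, -1): f_x = 0, f = 0 — SINGULAR.
  x = 4: f_y(4, y) = -6*y**2 - 10*y - 3; no integer root y with |y| ≤ 4.
Only singular point on the grid: (3, -1).
Classify: substitute x = 3 + u, y = -1 + v and expand: f = -3*u**3 + u**2*v - 2*v**3 + v**2.
No constant or linear terms (consistent with a singular point). Quadratic part: v**2. Cubic part: -3*u**3 + u**2*v - 2*v**3.
The quadratic part v**2 is a perfect square, so there is a single (double) tangent line v = 0, i.e. y = -1. Restricting the cubic part to that line (v = 0) leaves -3*u**3 ≠ 0, so f is not divisible by v and the branch is v² ≈ 3*u**3 to lowest order — this is a cusp.
Classification: cusp.


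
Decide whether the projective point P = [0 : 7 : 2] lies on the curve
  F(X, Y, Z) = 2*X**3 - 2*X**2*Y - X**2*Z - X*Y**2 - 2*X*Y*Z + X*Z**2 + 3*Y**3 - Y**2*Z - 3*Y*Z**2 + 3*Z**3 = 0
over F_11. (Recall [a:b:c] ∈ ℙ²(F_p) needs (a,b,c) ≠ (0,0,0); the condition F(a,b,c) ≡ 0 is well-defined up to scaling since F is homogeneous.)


F(0,7,2) ≡ 2 (mod 11); P is NOT on the curve.

Evaluate F(0, 7, 2) term-by-term (mod 11).
  2*X**3 ↦ 2·0·1·1 = 0
  -2*X**2*Y ↦ -2·0·7·1 = 0
  -X**2*Z ↦ -1·0·1·2 = 0
  -X*Y**2 ↦ -1·0·49·1 = 0
  -2*X*Y*Z ↦ -2·0·7·2 = 0
  X*Z**2 ↦ 1·0·1·4 = 0
  3*Y**3 ↦ 3·1·343·1 = 1029
  -Y**2*Z ↦ -1·1·49·2 = -98
  -3*Y*Z**2 ↦ -3·1·7·4 = -84
  3*Z**3 ↦ 3·1·1·8 = 24
Sum: F(0, 7, 2) = (0) + (0) + (0) + (0) + (0) + (0) + (1029) + (-98) + (-84) + (24) = 871.
Reducing mod 11: 871 ≡ 2 (mod 11).
Since F(a, b, c) ≡ 2 ≠ 0 (mod 11), P does NOT lie on the curve.


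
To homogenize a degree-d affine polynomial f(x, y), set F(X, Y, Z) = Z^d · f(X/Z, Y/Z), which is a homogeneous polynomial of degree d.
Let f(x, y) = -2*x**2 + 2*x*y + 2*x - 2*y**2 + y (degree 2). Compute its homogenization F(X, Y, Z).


F(X, Y, Z) = -2*X**2 + 2*X*Y + 2*X*Z - 2*Y**2 + Y*Z

deg(f) = 2.
Substitute x = X/Z, y = Y/Z into f, then multiply by Z^2.
  monomial -2·x^2·y^0 ↦ -2·X^2·Y^0·Z^0.
  monomial 2·x^1·y^1 ↦ 2·X^1·Y^1·Z^0.
  monomial 2·x^1·y^0 ↦ 2·X^1·Y^0·Z^1.
  monomial -2·x^0·y^2 ↦ -2·X^0·Y^2·Z^0.
  monomial 1·x^0·y^1 ↦ 1·X^0·Y^1·Z^1.
Collecting: F(X, Y, Z) = -2*X**2 + 2*X*Y + 2*X*Z - 2*Y**2 + Y*Z.


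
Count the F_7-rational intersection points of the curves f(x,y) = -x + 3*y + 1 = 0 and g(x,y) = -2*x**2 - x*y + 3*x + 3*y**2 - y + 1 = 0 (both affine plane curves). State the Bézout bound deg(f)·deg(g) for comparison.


Common zeros: {(3, 3), (4, 1)}; count = 2; Bézout bound = 2.

deg(f) = 1, deg(g) = 2, so Bézout bound = 2.
Scan x ∈ F_7. For each x, list the y ∈ F_7 with f(x, y) ≡ 0 and those with g(x, y) ≡ 0 (mod 7); the common zeros in that column are the intersection.
  x = 0: f ≡ 0 at y ∈ {2}; g ≡ 0 at y ∈ ∅; common: ∅.
  x = 1: f ≡ 0 at y ∈ {0}; g ≡ 0 at y ∈ {4, 6}; common: ∅.
  x = 2: f ≡ 0 at y ∈ {5}; g ≡ 0 at y ∈ {4}; common: ∅.
  x = 3: f ≡ 0 at y ∈ {3}; g ≡ 0 at y ∈ {3}; common: {3}.
  x = 4: f ≡ 0 at y ∈ {1}; g ≡ 0 at y ∈ {1, 3}; common: {1}.
  x = 5: f ≡ 0 at y ∈ {6}; g ≡ 0 at y ∈ ∅; common: ∅.
  x = 6: f ≡ 0 at y ∈ {4}; g ≡ 0 at y ∈ ∅; common: ∅.
Collecting: common zeros = {(3, 3), (4, 1)}, so the count is 2.
Comparison with the Bézout bound: 2 ≤ 2 = deg(f)·deg(g), as expected for curves with no common component (the bound is attained).


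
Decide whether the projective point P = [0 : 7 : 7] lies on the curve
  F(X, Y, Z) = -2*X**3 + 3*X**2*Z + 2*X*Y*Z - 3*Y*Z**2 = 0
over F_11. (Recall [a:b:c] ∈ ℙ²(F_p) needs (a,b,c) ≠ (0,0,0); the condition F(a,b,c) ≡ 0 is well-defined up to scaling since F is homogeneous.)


F(0,7,7) ≡ 5 (mod 11); P is NOT on the curve.

Evaluate F(0, 7, 7) term-by-term (mod 11).
  -2*X**3 ↦ -2·0·1·1 = 0
  3*X**2*Z ↦ 3·0·1·7 = 0
  2*X*Y*Z ↦ 2·0·7·7 = 0
  -3*Y*Z**2 ↦ -3·1·7·49 = -1029
Sum: F(0, 7, 7) = (0) + (0) + (0) + (-1029) = -1029.
Reducing mod 11: -1029 ≡ 5 (mod 11).
Since F(a, b, c) ≡ 5 ≠ 0 (mod 11), P does NOT lie on the curve.


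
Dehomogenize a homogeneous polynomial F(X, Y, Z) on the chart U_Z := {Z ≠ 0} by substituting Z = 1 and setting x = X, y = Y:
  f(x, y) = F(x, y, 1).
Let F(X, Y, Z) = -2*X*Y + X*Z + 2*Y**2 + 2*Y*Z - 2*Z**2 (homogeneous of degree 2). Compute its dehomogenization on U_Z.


f(x, y) = -2*x*y + x + 2*y**2 + 2*y - 2

On U_Z we set Z = 1. Each monomial c·X^i·Y^j·Z^k in F becomes c·x^i·y^j·1^k = c·x^i·y^j.
Substituting Z = 1: F(X, Y, 1) = -2*x*y + x + 2*y**2 + 2*y - 2.
Note: deg(f) ≤ deg(F) = 2; strict inequality happens when F is divisible by Z (lost terms).


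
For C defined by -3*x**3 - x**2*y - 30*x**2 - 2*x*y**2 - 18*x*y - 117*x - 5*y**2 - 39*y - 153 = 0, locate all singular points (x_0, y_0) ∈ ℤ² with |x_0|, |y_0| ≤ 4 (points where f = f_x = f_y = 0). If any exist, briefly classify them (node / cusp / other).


Singular points: {(-3, -3)}; classification: cusp.

Compute partial derivatives:
  f_x = -9*x**2 - 2*x*y - 60*x - 2*y**2 - 18*y - 117.
  f_y = -x**2 - 4*x*y - 18*x - 10*y - 39.
Scan x_0 ∈ {−4, ..., 4}. For each x_0, f_y(x_0, y) is a polynomial in y; find its integer roots y ∈ {−4, ..., 4}, then test f_x and f at those candidates.
  x = -4: f_y(-4, y) = 6*y + 17; no integer root y with |y| ≤ 4.
  x = -3: f_y(-3, y) = 2*y + 6; vanishes at y ∈ {-3}. (-3, -3): f_x = 0, f = 0 — SINGULAR.
  x = -2: f_y(-2, y) = -2*y - 7; no integer root y with |y| ≤ 4.
  x = -1: f_y(-1, y) = -6*y - 22; no integer root y with |y| ≤ 4.
  x = 0: f_y(0, y) = -10*y - 39; no integer root y with |y| ≤ 4.
  x = 1: f_y(1, y) = -14*y - 58; no integer root y with |y| ≤ 4.
  x = 2: f_y(2, y) = -18*y - 79; no integer root y with |y| ≤ 4.
  x = 3: f_y(3, y) = -22*y - 102; no integer root y with |y| ≤ 4.
  x = 4: f_y(4, y) = -26*y - 127; no integer root y with |y| ≤ 4.
Only singular point on the grid: (-3, -3).
Classify: substitute x = -3 + u, y = -3 + v and expand: f = -3*u**3 - u**2*v - 2*u*v**2 + v**2.
No constant or linear terms (consistent with a singular point). Quadratic part: v**2. Cubic part: -3*u**3 - u**2*v - 2*u*v**2.
The quadratic part v**2 is a perfect square, so there is a single (double) tangent line v = 0, i.e. y = -3. Restricting the cubic part to that line (v = 0) leaves -3*u**3 ≠ 0, so f is not divisible by v and the branch is v² ≈ 3*u**3 to lowest order — this is a cusp.
Classification: cusp.


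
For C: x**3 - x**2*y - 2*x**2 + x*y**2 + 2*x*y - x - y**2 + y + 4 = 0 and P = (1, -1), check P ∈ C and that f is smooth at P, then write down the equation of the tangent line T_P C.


Tangent line at P: -x + 2*y + 3 = 0.

Step 1: f(1, -1) = 0, so P lies on C.
Step 2: partial derivatives
  f_x(x, y) = 3*x**2 - 2*x*y - 4*x + y**2 + 2*y - 1, f_y(x, y) = -x**2 + 2*x*y + 2*x - 2*y + 1.
  f_x(P) = -1, f_y(P) = 2 (gradient nonzero, so P is smooth).
Step 3: tangent line at P: -1·(x − 1) + 2·(y − -1) = 0.
Expanding: -x + 2*y + 3 = 0.


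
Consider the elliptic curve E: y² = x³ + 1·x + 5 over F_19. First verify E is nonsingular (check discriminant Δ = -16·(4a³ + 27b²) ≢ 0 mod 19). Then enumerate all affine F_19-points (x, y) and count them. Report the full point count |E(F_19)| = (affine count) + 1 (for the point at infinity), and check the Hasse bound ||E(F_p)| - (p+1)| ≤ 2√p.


Affine points = {(0, 9), (0, 10), (1, 8), (1, 11), (3, 4), (3, 15), (4, 4), (4, 15), (11, 6), (11, 13), (12, 4), (12, 15), (13, 7), (13, 12)}; affine count = 14; |E(F_19)| = 15.

Discriminant check: Δ ∝ 4a³ + 27b² = 4·1³ + 27·5² = 4·1 + 27·25 ≡ 14 (mod 19). Nonzero ⇒ E is nonsingular.
For each x ∈ F_19, compute rhs = x³ + 1·x + 5 mod 19, then count y ∈ F_19 with y² ≡ rhs.
  x = 0: rhs = 5, matching y values: 9, 10 (2 points).
  x = 1: rhs = 7, matching y values: 8, 11 (2 points).
  x = 2: rhs = 15, matching y values: none (0 points).
  x = 3: rhs = 16, matching y values: 4, 15 (2 points).
  x = 4: rhs = 16, matching y values: 4, 15 (2 points).
  x = 5: rhs = 2, matching y values: none (0 points).
  x = 6: rhs = 18, matching y values: none (0 points).
  x = 7: rhs = 13, matching y values: none (0 points).
  x = 8: rhs = 12, matching y values: none (0 points).
  x = 9: rhs = 2, matching y values: none (0 points).
  x = 10: rhs = 8, matching y values: none (0 points).
  x = 11: rhs = 17, matching y values: 6, 13 (2 points).
  x = 12: rhs = 16, matching y values: 4, 15 (2 points).
  x = 13: rhs = 11, matching y values: 7, 12 (2 points).
  x = 14: rhs = 8, matching y values: none (0 points).
  x = 15: rhs = 13, matching y values: none (0 points).
  x = 16: rhs = 13, matching y values: none (0 points).
  x = 17: rhs = 14, matching y values: none (0 points).
  x = 18: rhs = 3, matching y values: none (0 points).
Total affine count: 14.
Full point count |E(F_19)| = 14 + 1 = 15.
Hasse bound: |15 − (19+1)| = |-5| = 5 ≤ 2√19 ≈ 8.7178 ✓.


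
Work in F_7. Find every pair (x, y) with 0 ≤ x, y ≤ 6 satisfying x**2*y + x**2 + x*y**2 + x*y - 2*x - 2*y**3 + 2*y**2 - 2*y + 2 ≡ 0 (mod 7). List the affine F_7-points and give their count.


Affine F_7-points: {(0, 1), (3, 5), (4, 5), (4, 6)}; count = 4.

For each of the 49 pairs (x, y) ∈ F_7², evaluate f(x, y) mod 7. Record the zeros.
  x = 0: [0↦2, 1↦0, 2↦4, 3↦2, 4↦3, 5↦2, 6↦1]  zeros at y ∈ {1}
  x = 1: [0↦1, 1↦2, 2↦4, 3↦2, 4↦5, 5↦1, 6↦6]  zeros at y ∈ ∅
  x = 2: [0↦2, 1↦1, 2↦3, 3↦3, 4↦3, 5↦5, 6↦4]  zeros at y ∈ ∅
  x = 3: [0↦5, 1↦4, 2↦1, 3↦5, 4↦4, 5↦0, 6↦2]  zeros at y ∈ {5}
  x = 4: [0↦3, 1↦4, 2↦5, 3↦1, 4↦1, 5↦0, 6↦0]  zeros at y ∈ {5, 6}
  x = 5: [0↦3, 1↦1, 2↦1, 3↦5, 4↦1, 5↦5, 6↦5]  zeros at y ∈ ∅
  x = 6: [0↦5, 1↦2, 2↦3, 3↦3, 4↦4, 5↦1, 6↦3]  zeros at y ∈ ∅
Collecting zeros: affine points = {(0, 1), (3, 5), (4, 5), (4, 6)}.
Total count |C(F_7)_aff| = 4.


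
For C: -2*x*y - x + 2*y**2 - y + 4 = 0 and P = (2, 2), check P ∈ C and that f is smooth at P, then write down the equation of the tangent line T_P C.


Tangent line at P: -5*x + 3*y + 4 = 0.

Step 1: f(2, 2) = 0, so P lies on C.
Step 2: partial derivatives
  f_x(x, y) = -2*y - 1, f_y(x, y) = -2*x + 4*y - 1.
  f_x(P) = -5, f_y(P) = 3 (gradient nonzero, so P is smooth).
Step 3: tangent line at P: -5·(x − 2) + 3·(y − 2) = 0.
Expanding: -5*x + 3*y + 4 = 0.


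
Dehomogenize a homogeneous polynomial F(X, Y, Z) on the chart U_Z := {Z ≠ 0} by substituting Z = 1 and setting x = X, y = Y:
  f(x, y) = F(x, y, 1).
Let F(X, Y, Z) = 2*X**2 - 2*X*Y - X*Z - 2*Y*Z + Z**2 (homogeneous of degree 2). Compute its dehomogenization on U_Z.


f(x, y) = 2*x**2 - 2*x*y - x - 2*y + 1

On U_Z we set Z = 1. Each monomial c·X^i·Y^j·Z^k in F becomes c·x^i·y^j·1^k = c·x^i·y^j.
Substituting Z = 1: F(X, Y, 1) = 2*x**2 - 2*x*y - x - 2*y + 1.
Note: deg(f) ≤ deg(F) = 2; strict inequality happens when F is divisible by Z (lost terms).


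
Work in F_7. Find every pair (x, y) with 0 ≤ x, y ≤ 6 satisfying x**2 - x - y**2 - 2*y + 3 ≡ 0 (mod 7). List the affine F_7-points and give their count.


Affine F_7-points: {(0, 1), (0, 4), (1, 1), (1, 4), (4, 2), (4, 3)}; count = 6.

For each of the 49 pairs (x, y) ∈ F_7², evaluate f(x, y) mod 7. Record the zeros.
  x = 0: [0↦3, 1↦0, 2↦2, 3↦2, 4↦0, 5↦3, 6↦4]  zeros at y ∈ {1, 4}
  x = 1: [0↦3, 1↦0, 2↦2, 3↦2, 4↦0, 5↦3, 6↦4]  zeros at y ∈ {1, 4}
  x = 2: [0↦5, 1↦2, 2↦4, 3↦4, 4↦2, 5↦5, 6↦6]  zeros at y ∈ ∅
  x = 3: [0↦2, 1↦6, 2↦1, 3↦1, 4↦6, 5↦2, 6↦3]  zeros at y ∈ ∅
  x = 4: [0↦1, 1↦5, 2↦0, 3↦0, 4↦5, 5↦1, 6↦2]  zeros at y ∈ {2, 3}
  x = 5: [0↦2, 1↦6, 2↦1, 3↦1, 4↦6, 5↦2, 6↦3]  zeros at y ∈ ∅
  x = 6: [0↦5, 1↦2, 2↦4, 3↦4, 4↦2, 5↦5, 6↦6]  zeros at y ∈ ∅
Collecting zeros: affine points = {(0, 1), (0, 4), (1, 1), (1, 4), (4, 2), (4, 3)}.
Total count |C(F_7)_aff| = 6.


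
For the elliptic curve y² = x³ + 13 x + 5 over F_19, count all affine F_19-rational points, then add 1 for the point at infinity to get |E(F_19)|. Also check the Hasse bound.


Affine points = {(0, 9), (0, 10), (1, 0), (2, 1), (2, 18), (4, 8), (4, 11), (5, 9), (5, 10), (11, 4), (11, 15), (14, 9), (14, 10), (17, 3), (17, 16)}; affine count = 15; |E(F_19)| = 16.

Discriminant check: Δ ∝ 4a³ + 27b² = 4·13³ + 27·5² = 4·2197 + 27·25 ≡ 1 (mod 19). Nonzero ⇒ E is nonsingular.
For each x ∈ F_19, compute rhs = x³ + 13·x + 5 mod 19, then count y ∈ F_19 with y² ≡ rhs.
  x = 0: rhs = 5, matching y values: 9, 10 (2 points).
  x = 1: rhs = 0, matching y values: 0 (1 points).
  x = 2: rhs = 1, matching y values: 1, 18 (2 points).
  x = 3: rhs = 14, matching y values: none (0 points).
  x = 4: rhs = 7, matching y values: 8, 11 (2 points).
  x = 5: rhs = 5, matching y values: 9, 10 (2 points).
  x = 6: rhs = 14, matching y values: none (0 points).
  x = 7: rhs = 2, matching y values: none (0 points).
  x = 8: rhs = 13, matching y values: none (0 points).
  x = 9: rhs = 15, matching y values: none (0 points).
  x = 10: rhs = 14, matching y values: none (0 points).
  x = 11: rhs = 16, matching y values: 4, 15 (2 points).
  x = 12: rhs = 8, matching y values: none (0 points).
  x = 13: rhs = 15, matching y values: none (0 points).
  x = 14: rhs = 5, matching y values: 9, 10 (2 points).
  x = 15: rhs = 3, matching y values: none (0 points).
  x = 16: rhs = 15, matching y values: none (0 points).
  x = 17: rhs = 9, matching y values: 3, 16 (2 points).
  x = 18: rhs = 10, matching y values: none (0 points).
Total affine count: 15.
Full point count |E(F_19)| = 15 + 1 = 16.
Hasse bound: |16 − (19+1)| = |-4| = 4 ≤ 2√19 ≈ 8.7178 ✓.


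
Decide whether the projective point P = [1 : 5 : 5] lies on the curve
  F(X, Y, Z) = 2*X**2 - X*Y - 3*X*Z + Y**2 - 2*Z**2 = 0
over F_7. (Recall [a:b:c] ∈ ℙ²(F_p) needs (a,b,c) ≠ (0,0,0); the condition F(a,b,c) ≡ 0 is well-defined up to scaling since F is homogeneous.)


F(1,5,5) ≡ 6 (mod 7); P is NOT on the curve.

Evaluate F(1, 5, 5) term-by-term (mod 7).
  2*X**2 ↦ 2·1·1·1 = 2
  -X*Y ↦ -1·1·5·1 = -5
  -3*X*Z ↦ -3·1·1·5 = -15
  Y**2 ↦ 1·1·25·1 = 25
  -2*Z**2 ↦ -2·1·1·25 = -50
Sum: F(1, 5, 5) = (2) + (-5) + (-15) + (25) + (-50) = -43.
Reducing mod 7: -43 ≡ 6 (mod 7).
Since F(a, b, c) ≡ 6 ≠ 0 (mod 7), P does NOT lie on the curve.


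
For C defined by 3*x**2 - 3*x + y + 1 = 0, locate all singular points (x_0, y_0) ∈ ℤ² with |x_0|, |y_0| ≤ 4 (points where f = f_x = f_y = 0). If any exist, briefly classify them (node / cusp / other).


No singular points in the scanned grid; C is smooth there.

Compute partial derivatives:
  f_x = 6*x - 3.
  f_y = 1.
f_y = 1 is a nonzero constant, so f_y never vanishes: no point (x, y) can satisfy f = f_x = f_y = 0. In particular no (x, y) ∈ {−4, ..., 4}² is singular; the curve is smooth.


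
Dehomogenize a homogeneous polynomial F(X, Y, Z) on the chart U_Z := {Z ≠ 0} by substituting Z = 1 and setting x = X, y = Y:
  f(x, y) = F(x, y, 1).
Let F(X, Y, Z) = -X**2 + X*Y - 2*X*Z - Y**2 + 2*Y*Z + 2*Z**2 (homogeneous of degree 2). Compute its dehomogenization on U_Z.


f(x, y) = -x**2 + x*y - 2*x - y**2 + 2*y + 2

On U_Z we set Z = 1. Each monomial c·X^i·Y^j·Z^k in F becomes c·x^i·y^j·1^k = c·x^i·y^j.
Substituting Z = 1: F(X, Y, 1) = -x**2 + x*y - 2*x - y**2 + 2*y + 2.
Note: deg(f) ≤ deg(F) = 2; strict inequality happens when F is divisible by Z (lost terms).
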